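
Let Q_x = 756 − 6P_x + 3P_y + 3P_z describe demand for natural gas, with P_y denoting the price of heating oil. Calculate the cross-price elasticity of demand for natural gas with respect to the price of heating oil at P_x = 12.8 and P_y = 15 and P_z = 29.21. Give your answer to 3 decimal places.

0.055

At P_x = 12.8 and P_y = 15 and P_z = 29.21: Q_x = 811.83.
∂Q_x/∂P_y = 3.
ε = (∂Q_x/∂P_y)(P_y/Q_x) = 3 × (15/811.83) ≈ 0.055.
Since ε > 0, natural gas and heating oil are substitutes.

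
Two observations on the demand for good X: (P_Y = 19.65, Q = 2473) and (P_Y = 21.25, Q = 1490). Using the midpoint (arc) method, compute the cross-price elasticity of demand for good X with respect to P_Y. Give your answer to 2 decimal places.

ΔQ_X = 1490 − 2473 = -983; ΔP_Y = 21.25 − 19.65 = 1.6.
Midpoints: Q̄_X = 1981.5, P̄_Y = 20.45.
ε = (ΔQ_X/Q̄_X)/(ΔP_Y/P̄_Y) = (-983/1981.5)/(1.6/20.45) ≈ -6.34.
ε < 0: good X and good Y are complements.

-6.34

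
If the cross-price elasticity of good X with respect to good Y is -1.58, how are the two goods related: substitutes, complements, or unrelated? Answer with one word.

ε = -1.58 < 0, so a higher price of good Y lowers demand for good X: complements.

complements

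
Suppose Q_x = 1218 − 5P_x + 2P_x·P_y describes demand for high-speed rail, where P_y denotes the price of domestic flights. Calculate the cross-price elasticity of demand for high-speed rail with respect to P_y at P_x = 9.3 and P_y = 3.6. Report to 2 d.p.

At P_x = 9.3 and P_y = 3.6: Q_x = 1238.46.
∂Q_x/∂P_y = 2P_x = 2(9.3) = 18.6000.
ε = (∂Q_x/∂P_y)(P_y/Q_x) = 18.6000 × (3.6/1238.46) ≈ 0.05.

0.05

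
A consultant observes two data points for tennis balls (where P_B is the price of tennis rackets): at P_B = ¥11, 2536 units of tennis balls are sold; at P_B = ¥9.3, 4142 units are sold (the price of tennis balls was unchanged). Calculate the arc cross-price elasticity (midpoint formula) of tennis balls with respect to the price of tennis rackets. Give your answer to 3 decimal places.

ΔQ_A = 4142 − 2536 = 1606; ΔP_B = 9.3 − 11 = -1.7.
Midpoints: Q̄_A = 3339.0, P̄_B = 10.15.
ε = (ΔQ_A/Q̄_A)/(ΔP_B/P̄_B) = (1606/3339.0)/(-1.7/10.15) ≈ -2.872.

-2.872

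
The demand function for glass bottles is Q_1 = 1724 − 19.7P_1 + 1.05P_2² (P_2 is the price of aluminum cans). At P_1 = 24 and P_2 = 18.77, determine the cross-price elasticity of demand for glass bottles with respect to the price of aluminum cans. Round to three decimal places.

At P_1 = 24 and P_2 = 18.77: Q_1 = 1621.129.
∂Q_1/∂P_2 = 2.1P_2 = 2.1(18.77) = 39.4170.
ε = (∂Q_1/∂P_2)(P_2/Q_1) = 39.4170 × (18.77/1621.129) ≈ 0.456.

0.456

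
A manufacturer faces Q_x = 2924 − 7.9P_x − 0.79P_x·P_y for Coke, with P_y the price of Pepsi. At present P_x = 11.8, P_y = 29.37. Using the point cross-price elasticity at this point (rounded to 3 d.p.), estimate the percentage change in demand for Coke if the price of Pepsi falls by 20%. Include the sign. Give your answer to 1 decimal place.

At P_x = 11.8, P_y = 29.37: Q_x = 2556.993.
∂Q_x/∂P_y = -0.79P_x = -9.3220.
ε = (∂Q_x/∂P_y)(P_y/Q_x) = -9.3220 × 29.37/2556.993 ≈ -0.107.
%ΔQ_x ≈ ε × %ΔP_y = -0.107 × (-20%) = 2.1%.

2.1%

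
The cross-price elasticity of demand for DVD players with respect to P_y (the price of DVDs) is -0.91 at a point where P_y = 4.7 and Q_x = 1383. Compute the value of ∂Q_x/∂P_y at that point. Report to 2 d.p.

ε = (∂Q_x/∂P_y)·(P_y/Q_x) ⇒ ∂Q_x/∂P_y = ε·Q_x/P_y = -0.91 × 1383/4.7 ≈ -267.77.

-267.77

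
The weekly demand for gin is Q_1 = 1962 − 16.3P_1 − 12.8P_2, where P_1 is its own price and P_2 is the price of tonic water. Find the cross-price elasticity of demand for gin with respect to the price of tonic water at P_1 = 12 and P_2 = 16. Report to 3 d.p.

-0.131

At P_1 = 12 and P_2 = 16: Q_1 = 1561.6.
∂Q_1/∂P_2 = -12.8.
ε = (∂Q_1/∂P_2)(P_2/Q_1) = -12.8 × (16/1561.6) ≈ -0.131.
Since ε < 0, gin and tonic water are complements.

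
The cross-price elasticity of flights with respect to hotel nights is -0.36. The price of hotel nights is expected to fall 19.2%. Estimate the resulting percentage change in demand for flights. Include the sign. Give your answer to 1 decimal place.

%ΔQ ≈ ε × %ΔP of hotel nights = -0.36 × (-19.2%) = 6.9%.
Demand for flights rises by about 6.9%.

6.9%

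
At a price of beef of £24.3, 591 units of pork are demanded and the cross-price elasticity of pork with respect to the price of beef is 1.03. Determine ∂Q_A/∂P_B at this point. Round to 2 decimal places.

25.05

ε = (∂Q_A/∂P_B)·(P_B/Q_A) ⇒ ∂Q_A/∂P_B = ε·Q_A/P_B = 1.03 × 591/24.3 ≈ 25.05.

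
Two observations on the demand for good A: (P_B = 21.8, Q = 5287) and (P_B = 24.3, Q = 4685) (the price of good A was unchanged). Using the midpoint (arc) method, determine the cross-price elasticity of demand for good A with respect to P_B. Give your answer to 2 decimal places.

-1.11

ΔQ_A = 4685 − 5287 = -602; ΔP_B = 24.3 − 21.8 = 2.5.
Midpoints: Q̄_A = 4986.0, P̄_B = 23.05.
ε = (ΔQ_A/Q̄_A)/(ΔP_B/P̄_B) = (-602/4986.0)/(2.5/23.05) ≈ -1.11.
ε < 0: good A and good B are complements.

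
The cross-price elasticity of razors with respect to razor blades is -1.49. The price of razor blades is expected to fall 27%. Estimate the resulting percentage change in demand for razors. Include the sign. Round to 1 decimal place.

40.2%

%ΔQ ≈ ε × %ΔP of razor blades = -1.49 × (-27%) = 40.2%.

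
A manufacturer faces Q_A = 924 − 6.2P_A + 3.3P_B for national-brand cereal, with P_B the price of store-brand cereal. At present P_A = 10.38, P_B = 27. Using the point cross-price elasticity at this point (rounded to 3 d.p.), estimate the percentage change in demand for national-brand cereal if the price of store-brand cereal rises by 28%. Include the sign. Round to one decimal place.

At P_A = 10.38, P_B = 27: Q_A = 948.744.
∂Q_A/∂P_B = 3.3.
ε = (∂Q_A/∂P_B)(P_B/Q_A) = 3.3000 × 27/948.744 ≈ 0.094.
%ΔQ_A ≈ ε × %ΔP_B = 0.094 × (28%) = 2.6%.

2.6%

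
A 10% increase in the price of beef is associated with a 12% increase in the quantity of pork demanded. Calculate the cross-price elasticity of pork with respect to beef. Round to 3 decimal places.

1.200

ε = (%ΔQ of pork) / (%ΔP of beef) = (12%) / (10%) ≈ 1.200.
Positive cross-price elasticity: substitutes.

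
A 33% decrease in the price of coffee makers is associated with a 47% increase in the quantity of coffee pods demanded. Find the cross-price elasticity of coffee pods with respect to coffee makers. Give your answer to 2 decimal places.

ε = (%ΔQ of coffee pods) / (%ΔP of coffee makers) = (47%) / (-33%) ≈ -1.42.
Negative cross-price elasticity: complements.

-1.42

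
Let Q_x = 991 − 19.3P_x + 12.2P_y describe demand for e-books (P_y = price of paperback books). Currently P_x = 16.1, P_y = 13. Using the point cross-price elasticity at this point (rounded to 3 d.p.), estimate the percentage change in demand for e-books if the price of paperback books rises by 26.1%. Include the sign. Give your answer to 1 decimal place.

4.9%

At P_x = 16.1, P_y = 13: Q_x = 838.87.
∂Q_x/∂P_y = 12.2.
ε = (∂Q_x/∂P_y)(P_y/Q_x) = 12.2000 × 13/838.87 ≈ 0.189.
%ΔQ_x ≈ ε × %ΔP_y = 0.189 × (26.1%) = 4.9%.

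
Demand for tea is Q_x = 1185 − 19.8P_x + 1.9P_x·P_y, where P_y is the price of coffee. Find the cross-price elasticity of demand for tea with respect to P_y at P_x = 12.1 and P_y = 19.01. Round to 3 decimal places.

0.316

At P_x = 12.1 and P_y = 19.01: Q_x = 1382.460.
∂Q_x/∂P_y = 1.9P_x = 1.9(12.1) = 22.9900.
ε = (∂Q_x/∂P_y)(P_y/Q_x) = 22.9900 × (19.01/1382.460) ≈ 0.316.
ε > 0: substitutes.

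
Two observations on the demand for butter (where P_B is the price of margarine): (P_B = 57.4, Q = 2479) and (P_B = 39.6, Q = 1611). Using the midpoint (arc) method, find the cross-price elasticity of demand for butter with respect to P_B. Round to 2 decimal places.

ΔQ_A = 1611 − 2479 = -868; ΔP_B = 39.6 − 57.4 = -17.8.
Midpoints: Q̄_A = 2045.0, P̄_B = 48.50.
ε = (ΔQ_A/Q̄_A)/(ΔP_B/P̄_B) = (-868/2045.0)/(-17.8/48.50) ≈ 1.16.
ε > 0: butter and margarine are substitutes.

1.16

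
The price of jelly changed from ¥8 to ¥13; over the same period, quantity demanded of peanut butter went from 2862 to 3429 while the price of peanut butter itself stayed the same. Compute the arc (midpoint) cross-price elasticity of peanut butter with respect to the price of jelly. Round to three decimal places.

0.379

ΔQ_A = 3429 − 2862 = 567; ΔP_B = 13 − 8 = 5.
Midpoints: Q̄_A = 3145.5, P̄_B = 10.50.
ε = (ΔQ_A/Q̄_A)/(ΔP_B/P̄_B) = (567/3145.5)/(5/10.50) ≈ 0.379.
ε > 0: peanut butter and jelly are substitutes.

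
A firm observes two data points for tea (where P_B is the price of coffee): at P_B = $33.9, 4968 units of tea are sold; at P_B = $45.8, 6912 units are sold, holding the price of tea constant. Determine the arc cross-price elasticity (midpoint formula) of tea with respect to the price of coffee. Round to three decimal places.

ΔQ_A = 6912 − 4968 = 1944; ΔP_B = 45.8 − 33.9 = 11.9.
Midpoints: Q̄_A = 5940.0, P̄_B = 39.85.
ε = (ΔQ_A/Q̄_A)/(ΔP_B/P̄_B) = (1944/5940.0)/(11.9/39.85) ≈ 1.096.

1.096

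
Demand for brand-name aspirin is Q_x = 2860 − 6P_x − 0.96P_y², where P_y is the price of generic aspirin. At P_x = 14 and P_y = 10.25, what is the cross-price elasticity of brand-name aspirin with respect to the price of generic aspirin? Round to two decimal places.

At P_x = 14 and P_y = 10.25: Q_x = 2675.14.
∂Q_x/∂P_y = -1.92P_y = -1.92(10.25) = -19.6800.
ε = (∂Q_x/∂P_y)(P_y/Q_x) = -19.6800 × (10.25/2675.14) ≈ -0.08.

-0.08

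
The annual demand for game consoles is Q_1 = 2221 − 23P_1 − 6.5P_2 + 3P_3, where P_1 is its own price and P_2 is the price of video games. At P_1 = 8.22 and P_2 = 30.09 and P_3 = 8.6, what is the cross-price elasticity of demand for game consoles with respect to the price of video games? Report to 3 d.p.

-0.105

At P_1 = 8.22 and P_2 = 30.09 and P_3 = 8.6: Q_1 = 1862.155.
∂Q_1/∂P_2 = -6.5.
ε = (∂Q_1/∂P_2)(P_2/Q_1) = -6.5 × (30.09/1862.155) ≈ -0.105.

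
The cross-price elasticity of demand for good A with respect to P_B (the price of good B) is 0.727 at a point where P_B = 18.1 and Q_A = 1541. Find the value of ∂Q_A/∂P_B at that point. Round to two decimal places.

61.90

ε = (∂Q_A/∂P_B)·(P_B/Q_A) ⇒ ∂Q_A/∂P_B = ε·Q_A/P_B = 0.727 × 1541/18.1 ≈ 61.90.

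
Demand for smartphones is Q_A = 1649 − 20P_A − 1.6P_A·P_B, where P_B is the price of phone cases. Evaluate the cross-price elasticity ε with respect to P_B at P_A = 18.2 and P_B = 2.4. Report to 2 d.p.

At P_A = 18.2 and P_B = 2.4: Q_A = 1215.112.
∂Q_A/∂P_B = -1.6P_A = -1.6(18.2) = -29.1200.
ε = (∂Q_A/∂P_B)(P_B/Q_A) = -29.1200 × (2.4/1215.112) ≈ -0.06.
ε < 0: complements.

-0.06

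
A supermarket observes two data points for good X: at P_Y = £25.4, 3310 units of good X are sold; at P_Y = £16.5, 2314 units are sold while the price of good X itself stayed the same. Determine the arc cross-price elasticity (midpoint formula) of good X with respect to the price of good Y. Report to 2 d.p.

0.83

ΔQ_X = 2314 − 3310 = -996; ΔP_Y = 16.5 − 25.4 = -8.9.
Midpoints: Q̄_X = 2812.0, P̄_Y = 20.95.
ε = (ΔQ_X/Q̄_X)/(ΔP_Y/P̄_Y) = (-996/2812.0)/(-8.9/20.95) ≈ 0.83.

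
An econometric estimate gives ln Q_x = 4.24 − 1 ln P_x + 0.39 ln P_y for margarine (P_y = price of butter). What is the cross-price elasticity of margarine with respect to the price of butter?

In a log-linear (constant-elasticity) demand function, the coefficient on ln P_y is the cross-price elasticity.
ε = 0.39. Positive, so margarine and butter are substitutes.

0.39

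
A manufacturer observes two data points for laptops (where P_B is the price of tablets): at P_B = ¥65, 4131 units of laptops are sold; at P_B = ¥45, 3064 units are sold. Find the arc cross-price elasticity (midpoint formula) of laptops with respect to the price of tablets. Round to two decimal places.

0.82

ΔQ_A = 3064 − 4131 = -1067; ΔP_B = 45 − 65 = -20.
Midpoints: Q̄_A = 3597.5, P̄_B = 55.00.
ε = (ΔQ_A/Q̄_A)/(ΔP_B/P̄_B) = (-1067/3597.5)/(-20/55.00) ≈ 0.82.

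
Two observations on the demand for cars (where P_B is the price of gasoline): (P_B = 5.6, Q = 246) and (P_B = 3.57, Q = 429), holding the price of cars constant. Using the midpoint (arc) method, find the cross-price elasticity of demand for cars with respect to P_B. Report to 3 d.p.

-1.225

ΔQ_A = 429 − 246 = 183; ΔP_B = 3.57 − 5.6 = -2.03.
Midpoints: Q̄_A = 337.5, P̄_B = 4.58.
ε = (ΔQ_A/Q̄_A)/(ΔP_B/P̄_B) = (183/337.5)/(-2.03/4.58) ≈ -1.225.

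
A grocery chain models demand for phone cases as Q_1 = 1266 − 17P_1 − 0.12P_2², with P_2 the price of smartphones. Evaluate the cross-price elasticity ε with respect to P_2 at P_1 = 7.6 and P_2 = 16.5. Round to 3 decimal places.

At P_1 = 7.6 and P_2 = 16.5: Q_1 = 1104.13.
∂Q_1/∂P_2 = -0.24P_2 = -0.24(16.5) = -3.9600.
ε = (∂Q_1/∂P_2)(P_2/Q_1) = -3.9600 × (16.5/1104.13) ≈ -0.059.

-0.059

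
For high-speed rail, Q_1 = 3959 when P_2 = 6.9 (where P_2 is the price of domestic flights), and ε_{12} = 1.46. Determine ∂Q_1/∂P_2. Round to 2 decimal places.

ε = (∂Q_1/∂P_2)·(P_2/Q_1) ⇒ ∂Q_1/∂P_2 = ε·Q_1/P_2 = 1.46 × 3959/6.9 ≈ 837.70.

837.70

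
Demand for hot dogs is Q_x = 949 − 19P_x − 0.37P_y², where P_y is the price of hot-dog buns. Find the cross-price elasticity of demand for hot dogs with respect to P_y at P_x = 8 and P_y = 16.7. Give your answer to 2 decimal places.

-0.30

At P_x = 8 and P_y = 16.7: Q_x = 693.811.
∂Q_x/∂P_y = -0.74P_y = -0.74(16.7) = -12.3580.
ε = (∂Q_x/∂P_y)(P_y/Q_x) = -12.3580 × (16.7/693.811) ≈ -0.30.
ε < 0: complements.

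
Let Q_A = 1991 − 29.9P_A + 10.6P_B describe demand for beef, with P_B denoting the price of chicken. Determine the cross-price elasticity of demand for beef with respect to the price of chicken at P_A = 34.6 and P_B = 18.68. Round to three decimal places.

At P_A = 34.6 and P_B = 18.68: Q_A = 1154.468.
∂Q_A/∂P_B = 10.6.
ε = (∂Q_A/∂P_B)(P_B/Q_A) = 10.6 × (18.68/1154.468) ≈ 0.172.

0.172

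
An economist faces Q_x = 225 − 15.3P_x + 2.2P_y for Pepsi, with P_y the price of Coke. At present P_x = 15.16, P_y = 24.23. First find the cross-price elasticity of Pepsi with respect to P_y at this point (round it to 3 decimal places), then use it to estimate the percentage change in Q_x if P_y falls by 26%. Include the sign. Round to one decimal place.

-29.9%

At P_x = 15.16, P_y = 24.23: Q_x = 46.358.
∂Q_x/∂P_y = 2.2.
ε = (∂Q_x/∂P_y)(P_y/Q_x) = 2.2000 × 24.23/46.358 ≈ 1.150.
%ΔQ_x ≈ ε × %ΔP_y = 1.150 × (-26%) = -29.9%.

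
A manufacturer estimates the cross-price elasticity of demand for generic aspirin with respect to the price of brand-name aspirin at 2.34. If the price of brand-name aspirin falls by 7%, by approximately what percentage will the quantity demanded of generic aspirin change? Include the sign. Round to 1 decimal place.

-16.4%

%ΔQ ≈ ε × %ΔP of brand-name aspirin = 2.34 × (-7%) = -16.4%.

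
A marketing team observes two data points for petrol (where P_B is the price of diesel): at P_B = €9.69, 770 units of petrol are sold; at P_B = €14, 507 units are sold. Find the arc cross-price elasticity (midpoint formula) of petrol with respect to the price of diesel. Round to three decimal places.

-1.132

ΔQ_A = 507 − 770 = -263; ΔP_B = 14 − 9.69 = 4.31.
Midpoints: Q̄_A = 638.5, P̄_B = 11.84.
ε = (ΔQ_A/Q̄_A)/(ΔP_B/P̄_B) = (-263/638.5)/(4.31/11.84) ≈ -1.132.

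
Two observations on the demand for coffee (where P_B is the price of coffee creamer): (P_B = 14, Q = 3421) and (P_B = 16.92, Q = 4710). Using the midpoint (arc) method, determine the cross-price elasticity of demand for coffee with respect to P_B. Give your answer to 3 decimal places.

ΔQ_A = 4710 − 3421 = 1289; ΔP_B = 16.92 − 14 = 2.92.
Midpoints: Q̄_A = 4065.5, P̄_B = 15.46.
ε = (ΔQ_A/Q̄_A)/(ΔP_B/P̄_B) = (1289/4065.5)/(2.92/15.46) ≈ 1.679.
ε > 0: coffee and coffee creamer are substitutes.

1.679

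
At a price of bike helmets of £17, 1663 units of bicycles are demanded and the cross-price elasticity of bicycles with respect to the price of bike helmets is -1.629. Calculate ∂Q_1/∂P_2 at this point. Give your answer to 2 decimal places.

ε = (∂Q_1/∂P_2)·(P_2/Q_1) ⇒ ∂Q_1/∂P_2 = ε·Q_1/P_2 = -1.629 × 1663/17 ≈ -159.35.

-159.35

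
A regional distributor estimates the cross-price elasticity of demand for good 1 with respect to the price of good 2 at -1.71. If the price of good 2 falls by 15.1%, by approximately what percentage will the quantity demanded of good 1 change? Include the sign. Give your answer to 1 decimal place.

%ΔQ ≈ ε × %ΔP of good 2 = -1.71 × (-15.1%) = 25.8%.

25.8%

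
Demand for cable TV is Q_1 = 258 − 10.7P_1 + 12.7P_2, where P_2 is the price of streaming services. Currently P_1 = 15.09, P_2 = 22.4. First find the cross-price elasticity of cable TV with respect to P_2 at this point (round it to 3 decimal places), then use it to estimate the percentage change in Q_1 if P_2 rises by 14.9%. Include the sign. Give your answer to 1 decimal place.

11.1%

At P_1 = 15.09, P_2 = 22.4: Q_1 = 381.017.
∂Q_1/∂P_2 = 12.7.
ε = (∂Q_1/∂P_2)(P_2/Q_1) = 12.7000 × 22.4/381.017 ≈ 0.747.
%ΔQ_1 ≈ ε × %ΔP_2 = 0.747 × (14.9%) = 11.1%.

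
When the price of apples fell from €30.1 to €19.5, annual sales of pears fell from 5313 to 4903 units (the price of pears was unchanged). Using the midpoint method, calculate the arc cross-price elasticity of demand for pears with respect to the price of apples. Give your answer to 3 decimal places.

0.188

ΔQ_A = 4903 − 5313 = -410; ΔP_B = 19.5 − 30.1 = -10.6.
Midpoints: Q̄_A = 5108.0, P̄_B = 24.80.
ε = (ΔQ_A/Q̄_A)/(ΔP_B/P̄_B) = (-410/5108.0)/(-10.6/24.80) ≈ 0.188.
ε > 0: pears and apples are substitutes.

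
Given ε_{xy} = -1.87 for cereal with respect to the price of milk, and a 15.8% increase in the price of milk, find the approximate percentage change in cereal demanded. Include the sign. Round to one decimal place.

%ΔQ ≈ ε × %ΔP of milk = -1.87 × (15.8%) = -29.5%.
Demand for cereal falls by about 29.5%.

-29.5%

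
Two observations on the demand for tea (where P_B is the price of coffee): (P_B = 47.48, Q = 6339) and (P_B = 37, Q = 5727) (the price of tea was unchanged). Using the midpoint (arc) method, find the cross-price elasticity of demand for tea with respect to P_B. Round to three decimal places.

0.409

ΔQ_A = 5727 − 6339 = -612; ΔP_B = 37 − 47.48 = -10.48.
Midpoints: Q̄_A = 6033.0, P̄_B = 42.24.
ε = (ΔQ_A/Q̄_A)/(ΔP_B/P̄_B) = (-612/6033.0)/(-10.48/42.24) ≈ 0.409.
ε > 0: tea and coffee are substitutes.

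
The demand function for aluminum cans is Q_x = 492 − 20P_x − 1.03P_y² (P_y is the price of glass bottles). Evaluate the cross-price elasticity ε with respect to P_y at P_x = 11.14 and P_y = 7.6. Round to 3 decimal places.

-0.567

At P_x = 11.14 and P_y = 7.6: Q_x = 209.707.
∂Q_x/∂P_y = -2.06P_y = -2.06(7.6) = -15.6560.
ε = (∂Q_x/∂P_y)(P_y/Q_x) = -15.6560 × (7.6/209.707) ≈ -0.567.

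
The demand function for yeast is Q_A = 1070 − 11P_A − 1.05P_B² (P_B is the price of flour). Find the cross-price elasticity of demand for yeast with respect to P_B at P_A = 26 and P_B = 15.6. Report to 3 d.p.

At P_A = 26 and P_B = 15.6: Q_A = 528.472.
∂Q_A/∂P_B = -2.1P_B = -2.1(15.6) = -32.7600.
ε = (∂Q_A/∂P_B)(P_B/Q_A) = -32.7600 × (15.6/528.472) ≈ -0.967.
ε < 0: complements.

-0.967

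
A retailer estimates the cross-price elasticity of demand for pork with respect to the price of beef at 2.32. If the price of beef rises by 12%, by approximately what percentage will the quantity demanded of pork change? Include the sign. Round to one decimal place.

%ΔQ ≈ ε × %ΔP of beef = 2.32 × (12%) = 27.8%.
Demand for pork rises by about 27.8%.

27.8%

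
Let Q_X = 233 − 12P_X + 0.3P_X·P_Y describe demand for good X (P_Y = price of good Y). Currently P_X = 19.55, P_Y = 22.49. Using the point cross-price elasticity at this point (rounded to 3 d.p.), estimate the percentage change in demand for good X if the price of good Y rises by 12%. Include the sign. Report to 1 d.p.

12.1%

At P_X = 19.55, P_Y = 22.49: Q_X = 130.304.
∂Q_X/∂P_Y = 0.3P_X = 5.8650.
ε = (∂Q_X/∂P_Y)(P_Y/Q_X) = 5.8650 × 22.49/130.304 ≈ 1.012.
%ΔQ_X ≈ ε × %ΔP_Y = 1.012 × (12%) = 12.1%.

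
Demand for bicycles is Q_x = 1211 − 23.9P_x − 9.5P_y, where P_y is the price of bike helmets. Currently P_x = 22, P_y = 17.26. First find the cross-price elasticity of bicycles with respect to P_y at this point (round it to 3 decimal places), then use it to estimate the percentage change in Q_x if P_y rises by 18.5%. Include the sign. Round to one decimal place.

At P_x = 22, P_y = 17.26: Q_x = 521.23.
∂Q_x/∂P_y = -9.5.
ε = (∂Q_x/∂P_y)(P_y/Q_x) = -9.5000 × 17.26/521.23 ≈ -0.315.
%ΔQ_x ≈ ε × %ΔP_y = -0.315 × (18.5%) = -5.8%.

-5.8%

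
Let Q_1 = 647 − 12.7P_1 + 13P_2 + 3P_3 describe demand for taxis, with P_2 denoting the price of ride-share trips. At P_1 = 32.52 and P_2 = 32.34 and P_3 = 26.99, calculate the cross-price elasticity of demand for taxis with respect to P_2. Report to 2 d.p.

At P_1 = 32.52 and P_2 = 32.34 and P_3 = 26.99: Q_1 = 735.386.
∂Q_1/∂P_2 = 13.
ε = (∂Q_1/∂P_2)(P_2/Q_1) = 13 × (32.34/735.386) ≈ 0.57.
Since ε > 0, taxis and ride-share trips are substitutes.

0.57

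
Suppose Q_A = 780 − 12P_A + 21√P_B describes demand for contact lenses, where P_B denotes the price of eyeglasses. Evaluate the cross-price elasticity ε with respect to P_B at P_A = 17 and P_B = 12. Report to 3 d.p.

0.056

At P_A = 17 and P_B = 12: Q_A = 648.746.
∂Q_A/∂P_B = 21/(2√P_B) = 21/(2√12) = 3.0311.
ε = (∂Q_A/∂P_B)(P_B/Q_A) = 3.0311 × (12/648.746) ≈ 0.056.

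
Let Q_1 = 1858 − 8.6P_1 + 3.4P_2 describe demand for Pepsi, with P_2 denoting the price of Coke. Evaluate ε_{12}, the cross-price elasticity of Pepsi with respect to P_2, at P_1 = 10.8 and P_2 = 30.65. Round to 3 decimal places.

0.056

At P_1 = 10.8 and P_2 = 30.65: Q_1 = 1869.33.
∂Q_1/∂P_2 = 3.4.
ε = (∂Q_1/∂P_2)(P_2/Q_1) = 3.4 × (30.65/1869.33) ≈ 0.056.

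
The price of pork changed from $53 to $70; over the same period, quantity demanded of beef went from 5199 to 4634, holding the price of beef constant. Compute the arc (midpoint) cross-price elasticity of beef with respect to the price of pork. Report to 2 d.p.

-0.42

ΔQ_A = 4634 − 5199 = -565; ΔP_B = 70 − 53 = 17.
Midpoints: Q̄_A = 4916.5, P̄_B = 61.50.
ε = (ΔQ_A/Q̄_A)/(ΔP_B/P̄_B) = (-565/4916.5)/(17/61.50) ≈ -0.42.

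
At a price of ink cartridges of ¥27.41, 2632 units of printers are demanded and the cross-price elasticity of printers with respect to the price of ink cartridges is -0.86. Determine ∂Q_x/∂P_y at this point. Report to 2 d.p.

ε = (∂Q_x/∂P_y)·(P_y/Q_x) ⇒ ∂Q_x/∂P_y = ε·Q_x/P_y = -0.86 × 2632/27.41 ≈ -82.58.

-82.58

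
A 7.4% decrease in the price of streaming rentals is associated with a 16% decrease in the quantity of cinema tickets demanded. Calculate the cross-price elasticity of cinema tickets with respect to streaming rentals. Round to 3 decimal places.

2.162

ε = (%ΔQ of cinema tickets) / (%ΔP of streaming rentals) = (-16%) / (-7.4%) ≈ 2.162.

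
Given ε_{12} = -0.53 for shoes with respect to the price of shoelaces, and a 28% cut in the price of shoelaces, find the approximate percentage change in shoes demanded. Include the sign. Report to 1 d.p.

%ΔQ ≈ ε × %ΔP of shoelaces = -0.53 × (-28%) = 14.8%.

14.8%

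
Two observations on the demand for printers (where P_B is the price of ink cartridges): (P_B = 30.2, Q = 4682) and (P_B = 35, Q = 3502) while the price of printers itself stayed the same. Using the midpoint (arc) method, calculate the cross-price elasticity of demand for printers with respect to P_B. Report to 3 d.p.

ΔQ_A = 3502 − 4682 = -1180; ΔP_B = 35 − 30.2 = 4.8.
Midpoints: Q̄_A = 4092.0, P̄_B = 32.60.
ε = (ΔQ_A/Q̄_A)/(ΔP_B/P̄_B) = (-1180/4092.0)/(4.8/32.60) ≈ -1.958.

-1.958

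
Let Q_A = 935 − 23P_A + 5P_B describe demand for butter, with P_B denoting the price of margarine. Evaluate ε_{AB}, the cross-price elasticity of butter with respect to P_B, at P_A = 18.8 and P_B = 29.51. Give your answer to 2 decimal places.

0.23

At P_A = 18.8 and P_B = 29.51: Q_A = 650.15.
∂Q_A/∂P_B = 5.
ε = (∂Q_A/∂P_B)(P_B/Q_A) = 5 × (29.51/650.15) ≈ 0.23.
Since ε > 0, butter and margarine are substitutes.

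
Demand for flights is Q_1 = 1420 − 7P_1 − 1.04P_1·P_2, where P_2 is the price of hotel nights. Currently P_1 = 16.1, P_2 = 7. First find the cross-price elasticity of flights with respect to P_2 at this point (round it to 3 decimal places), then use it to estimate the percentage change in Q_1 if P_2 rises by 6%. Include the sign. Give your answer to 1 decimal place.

-0.6%

At P_1 = 16.1, P_2 = 7: Q_1 = 1190.092.
∂Q_1/∂P_2 = -1.04P_1 = -16.7440.
ε = (∂Q_1/∂P_2)(P_2/Q_1) = -16.7440 × 7/1190.092 ≈ -0.098.
%ΔQ_1 ≈ ε × %ΔP_2 = -0.098 × (6%) = -0.6%.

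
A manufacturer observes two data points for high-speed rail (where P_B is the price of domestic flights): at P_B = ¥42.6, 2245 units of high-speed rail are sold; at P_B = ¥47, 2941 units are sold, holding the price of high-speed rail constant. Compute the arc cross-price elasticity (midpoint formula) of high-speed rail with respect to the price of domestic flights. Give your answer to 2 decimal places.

2.73

ΔQ_A = 2941 − 2245 = 696; ΔP_B = 47 − 42.6 = 4.4.
Midpoints: Q̄_A = 2593.0, P̄_B = 44.80.
ε = (ΔQ_A/Q̄_A)/(ΔP_B/P̄_B) = (696/2593.0)/(4.4/44.80) ≈ 2.73.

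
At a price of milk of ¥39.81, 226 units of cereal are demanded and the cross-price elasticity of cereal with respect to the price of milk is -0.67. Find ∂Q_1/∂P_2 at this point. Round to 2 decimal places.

-3.80

ε = (∂Q_1/∂P_2)·(P_2/Q_1) ⇒ ∂Q_1/∂P_2 = ε·Q_1/P_2 = -0.67 × 226/39.81 ≈ -3.80.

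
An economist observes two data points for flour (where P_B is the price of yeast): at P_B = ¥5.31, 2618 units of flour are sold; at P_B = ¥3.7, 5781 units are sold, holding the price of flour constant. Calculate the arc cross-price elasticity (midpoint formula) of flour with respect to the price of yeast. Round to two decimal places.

-2.11

ΔQ_A = 5781 − 2618 = 3163; ΔP_B = 3.7 − 5.31 = -1.61.
Midpoints: Q̄_A = 4199.5, P̄_B = 4.50.
ε = (ΔQ_A/Q̄_A)/(ΔP_B/P̄_B) = (3163/4199.5)/(-1.61/4.50) ≈ -2.11.
ε < 0: flour and yeast are complements.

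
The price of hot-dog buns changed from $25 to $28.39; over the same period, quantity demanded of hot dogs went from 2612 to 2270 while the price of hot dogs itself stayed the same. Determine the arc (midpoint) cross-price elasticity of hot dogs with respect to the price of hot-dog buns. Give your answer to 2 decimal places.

ΔQ_A = 2270 − 2612 = -342; ΔP_B = 28.39 − 25 = 3.39.
Midpoints: Q̄_A = 2441.0, P̄_B = 26.70.
ε = (ΔQ_A/Q̄_A)/(ΔP_B/P̄_B) = (-342/2441.0)/(3.39/26.70) ≈ -1.10.
ε < 0: hot dogs and hot-dog buns are complements.

-1.10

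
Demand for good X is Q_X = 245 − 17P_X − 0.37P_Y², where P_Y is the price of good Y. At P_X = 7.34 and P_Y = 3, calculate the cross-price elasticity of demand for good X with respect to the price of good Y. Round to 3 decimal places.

At P_X = 7.34 and P_Y = 3: Q_X = 116.89.
∂Q_X/∂P_Y = -0.74P_Y = -0.74(3) = -2.2200.
ε = (∂Q_X/∂P_Y)(P_Y/Q_X) = -2.2200 × (3/116.89) ≈ -0.057.
ε < 0: complements.

-0.057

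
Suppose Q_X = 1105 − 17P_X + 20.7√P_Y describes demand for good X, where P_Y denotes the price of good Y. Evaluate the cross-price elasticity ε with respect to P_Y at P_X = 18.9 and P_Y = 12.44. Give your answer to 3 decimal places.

0.043

At P_X = 18.9 and P_Y = 12.44: Q_X = 856.710.
∂Q_X/∂P_Y = 20.7/(2√P_Y) = 20.7/(2√12.44) = 2.9345.
ε = (∂Q_X/∂P_Y)(P_Y/Q_X) = 2.9345 × (12.44/856.710) ≈ 0.043.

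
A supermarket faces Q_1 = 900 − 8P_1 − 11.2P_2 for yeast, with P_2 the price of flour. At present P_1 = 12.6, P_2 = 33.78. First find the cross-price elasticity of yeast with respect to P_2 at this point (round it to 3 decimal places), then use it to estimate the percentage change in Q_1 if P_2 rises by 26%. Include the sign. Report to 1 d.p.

At P_1 = 12.6, P_2 = 33.78: Q_1 = 420.864.
∂Q_1/∂P_2 = -11.2.
ε = (∂Q_1/∂P_2)(P_2/Q_1) = -11.2000 × 33.78/420.864 ≈ -0.899.
%ΔQ_1 ≈ ε × %ΔP_2 = -0.899 × (26%) = -23.4%.

-23.4%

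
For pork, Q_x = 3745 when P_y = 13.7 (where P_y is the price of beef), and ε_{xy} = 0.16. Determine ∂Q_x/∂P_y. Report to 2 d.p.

ε = (∂Q_x/∂P_y)·(P_y/Q_x) ⇒ ∂Q_x/∂P_y = ε·Q_x/P_y = 0.16 × 3745/13.7 ≈ 43.74.

43.74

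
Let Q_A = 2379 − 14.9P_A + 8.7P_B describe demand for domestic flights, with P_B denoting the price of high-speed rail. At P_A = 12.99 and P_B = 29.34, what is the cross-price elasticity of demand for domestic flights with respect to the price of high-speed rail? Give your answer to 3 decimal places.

0.105

At P_A = 12.99 and P_B = 29.34: Q_A = 2440.707.
∂Q_A/∂P_B = 8.7.
ε = (∂Q_A/∂P_B)(P_B/Q_A) = 8.7 × (29.34/2440.707) ≈ 0.105.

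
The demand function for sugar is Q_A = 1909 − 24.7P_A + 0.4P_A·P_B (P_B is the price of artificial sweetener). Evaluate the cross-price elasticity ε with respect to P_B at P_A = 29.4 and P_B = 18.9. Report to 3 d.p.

0.158

At P_A = 29.4 and P_B = 18.9: Q_A = 1405.084.
∂Q_A/∂P_B = 0.4P_A = 0.4(29.4) = 11.7600.
ε = (∂Q_A/∂P_B)(P_B/Q_A) = 11.7600 × (18.9/1405.084) ≈ 0.158.
ε > 0: substitutes.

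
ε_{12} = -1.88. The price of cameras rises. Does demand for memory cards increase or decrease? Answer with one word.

ε < 0 and the price of cameras rises, so the quantity of memory cards moves in the opposite direction: it decreases.

decrease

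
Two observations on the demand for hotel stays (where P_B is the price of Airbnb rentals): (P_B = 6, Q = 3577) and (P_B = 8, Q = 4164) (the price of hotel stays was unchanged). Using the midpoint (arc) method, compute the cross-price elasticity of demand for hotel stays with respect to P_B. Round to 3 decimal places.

0.531

ΔQ_A = 4164 − 3577 = 587; ΔP_B = 8 − 6 = 2.
Midpoints: Q̄_A = 3870.5, P̄_B = 7.00.
ε = (ΔQ_A/Q̄_A)/(ΔP_B/P̄_B) = (587/3870.5)/(2/7.00) ≈ 0.531.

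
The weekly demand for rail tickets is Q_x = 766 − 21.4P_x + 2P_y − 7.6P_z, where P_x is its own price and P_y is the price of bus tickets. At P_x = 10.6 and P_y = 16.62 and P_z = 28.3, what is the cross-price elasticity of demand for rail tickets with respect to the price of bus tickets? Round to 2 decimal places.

0.09

At P_x = 10.6 and P_y = 16.62 and P_z = 28.3: Q_x = 357.32.
∂Q_x/∂P_y = 2.
ε = (∂Q_x/∂P_y)(P_y/Q_x) = 2 × (16.62/357.32) ≈ 0.09.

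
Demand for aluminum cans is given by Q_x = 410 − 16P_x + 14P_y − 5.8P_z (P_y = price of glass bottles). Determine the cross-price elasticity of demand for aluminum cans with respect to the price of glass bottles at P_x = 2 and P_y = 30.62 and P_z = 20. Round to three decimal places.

0.621

At P_x = 2 and P_y = 30.62 and P_z = 20: Q_x = 690.68.
∂Q_x/∂P_y = 14.
ε = (∂Q_x/∂P_y)(P_y/Q_x) = 14 × (30.62/690.68) ≈ 0.621.
Since ε > 0, aluminum cans and glass bottles are substitutes.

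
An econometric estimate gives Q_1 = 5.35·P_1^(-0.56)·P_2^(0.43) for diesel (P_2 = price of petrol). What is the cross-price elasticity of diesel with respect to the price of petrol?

0.43

In a log-linear (constant-elasticity) demand function, the coefficient on the exponent of P_2 is the cross-price elasticity.
ε = 0.43. Positive, so diesel and petrol are substitutes.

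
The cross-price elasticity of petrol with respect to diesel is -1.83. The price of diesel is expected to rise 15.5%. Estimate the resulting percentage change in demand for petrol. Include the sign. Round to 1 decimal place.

%ΔQ ≈ ε × %ΔP of diesel = -1.83 × (15.5%) = -28.4%.
Demand for petrol falls by about 28.4%.

-28.4%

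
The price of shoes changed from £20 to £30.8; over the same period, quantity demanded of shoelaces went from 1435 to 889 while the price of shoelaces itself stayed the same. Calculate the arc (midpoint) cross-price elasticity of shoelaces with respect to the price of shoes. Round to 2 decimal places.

ΔQ_A = 889 − 1435 = -546; ΔP_B = 30.8 − 20 = 10.8.
Midpoints: Q̄_A = 1162.0, P̄_B = 25.40.
ε = (ΔQ_A/Q̄_A)/(ΔP_B/P̄_B) = (-546/1162.0)/(10.8/25.40) ≈ -1.11.

-1.11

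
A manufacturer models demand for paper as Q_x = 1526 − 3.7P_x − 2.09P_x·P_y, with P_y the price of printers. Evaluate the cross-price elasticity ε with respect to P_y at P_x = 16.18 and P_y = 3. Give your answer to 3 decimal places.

-0.074

At P_x = 16.18 and P_y = 3: Q_x = 1364.685.
∂Q_x/∂P_y = -2.09P_x = -2.09(16.18) = -33.8162.
ε = (∂Q_x/∂P_y)(P_y/Q_x) = -33.8162 × (3/1364.685) ≈ -0.074.
ε < 0: complements.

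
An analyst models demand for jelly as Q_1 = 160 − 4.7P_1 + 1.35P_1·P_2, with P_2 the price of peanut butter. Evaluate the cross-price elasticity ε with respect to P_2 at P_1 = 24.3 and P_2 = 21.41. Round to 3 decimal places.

At P_1 = 24.3 and P_2 = 21.41: Q_1 = 748.145.
∂Q_1/∂P_2 = 1.35P_1 = 1.35(24.3) = 32.8050.
ε = (∂Q_1/∂P_2)(P_2/Q_1) = 32.8050 × (21.41/748.145) ≈ 0.939.

0.939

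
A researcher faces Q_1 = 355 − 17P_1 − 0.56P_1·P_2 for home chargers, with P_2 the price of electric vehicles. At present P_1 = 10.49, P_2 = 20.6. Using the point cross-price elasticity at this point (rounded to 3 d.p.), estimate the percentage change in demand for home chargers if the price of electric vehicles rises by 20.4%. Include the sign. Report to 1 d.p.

At P_1 = 10.49, P_2 = 20.6: Q_1 = 55.657.
∂Q_1/∂P_2 = -0.56P_1 = -5.8744.
ε = (∂Q_1/∂P_2)(P_2/Q_1) = -5.8744 × 20.6/55.657 ≈ -2.174.
%ΔQ_1 ≈ ε × %ΔP_2 = -2.174 × (20.4%) = -44.3%.

-44.3%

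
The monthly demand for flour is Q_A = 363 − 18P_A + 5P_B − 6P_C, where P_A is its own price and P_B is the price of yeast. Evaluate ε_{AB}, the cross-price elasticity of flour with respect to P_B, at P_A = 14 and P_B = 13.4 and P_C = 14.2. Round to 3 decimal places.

0.722

At P_A = 14 and P_B = 13.4 and P_C = 14.2: Q_A = 92.8.
∂Q_A/∂P_B = 5.
ε = (∂Q_A/∂P_B)(P_B/Q_A) = 5 × (13.4/92.8) ≈ 0.722.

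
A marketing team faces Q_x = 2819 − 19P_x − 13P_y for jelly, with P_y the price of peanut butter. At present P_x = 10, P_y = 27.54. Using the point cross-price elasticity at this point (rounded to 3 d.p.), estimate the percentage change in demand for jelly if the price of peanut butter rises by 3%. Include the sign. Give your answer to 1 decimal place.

-0.5%

At P_x = 10, P_y = 27.54: Q_x = 2270.98.
∂Q_x/∂P_y = -13.
ε = (∂Q_x/∂P_y)(P_y/Q_x) = -13.0000 × 27.54/2270.98 ≈ -0.158.
%ΔQ_x ≈ ε × %ΔP_y = -0.158 × (3%) = -0.5%.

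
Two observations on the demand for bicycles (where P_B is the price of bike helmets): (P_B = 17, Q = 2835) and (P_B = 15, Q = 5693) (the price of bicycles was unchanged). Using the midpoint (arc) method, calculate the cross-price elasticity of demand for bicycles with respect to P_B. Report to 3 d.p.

ΔQ_A = 5693 − 2835 = 2858; ΔP_B = 15 − 17 = -2.
Midpoints: Q̄_A = 4264.0, P̄_B = 16.00.
ε = (ΔQ_A/Q̄_A)/(ΔP_B/P̄_B) = (2858/4264.0)/(-2/16.00) ≈ -5.362.
ε < 0: bicycles and bike helmets are complements.

-5.362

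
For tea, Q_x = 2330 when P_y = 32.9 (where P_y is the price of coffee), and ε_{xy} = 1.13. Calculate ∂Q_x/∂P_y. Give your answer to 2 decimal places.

ε = (∂Q_x/∂P_y)·(P_y/Q_x) ⇒ ∂Q_x/∂P_y = ε·Q_x/P_y = 1.13 × 2330/32.9 ≈ 80.03.

80.03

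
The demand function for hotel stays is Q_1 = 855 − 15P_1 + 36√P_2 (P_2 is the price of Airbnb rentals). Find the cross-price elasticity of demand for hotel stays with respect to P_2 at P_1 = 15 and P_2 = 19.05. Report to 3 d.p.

At P_1 = 15 and P_2 = 19.05: Q_1 = 787.127.
∂Q_1/∂P_2 = 36/(2√P_2) = 36/(2√19.05) = 4.1241.
ε = (∂Q_1/∂P_2)(P_2/Q_1) = 4.1241 × (19.05/787.127) ≈ 0.100.
ε > 0: substitutes.

0.100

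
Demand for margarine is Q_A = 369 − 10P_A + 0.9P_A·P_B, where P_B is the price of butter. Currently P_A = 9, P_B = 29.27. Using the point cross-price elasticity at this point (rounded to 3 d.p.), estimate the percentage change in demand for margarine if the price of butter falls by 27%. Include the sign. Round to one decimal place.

At P_A = 9, P_B = 29.27: Q_A = 516.087.
∂Q_A/∂P_B = 0.9P_A = 8.1000.
ε = (∂Q_A/∂P_B)(P_B/Q_A) = 8.1000 × 29.27/516.087 ≈ 0.459.
%ΔQ_A ≈ ε × %ΔP_B = 0.459 × (-27%) = -12.4%.

-12.4%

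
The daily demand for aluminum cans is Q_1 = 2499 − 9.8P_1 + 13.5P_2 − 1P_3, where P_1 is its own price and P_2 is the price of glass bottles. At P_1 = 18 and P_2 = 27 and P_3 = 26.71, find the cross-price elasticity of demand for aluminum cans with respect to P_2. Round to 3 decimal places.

At P_1 = 18 and P_2 = 27 and P_3 = 26.71: Q_1 = 2660.39.
∂Q_1/∂P_2 = 13.5.
ε = (∂Q_1/∂P_2)(P_2/Q_1) = 13.5 × (27/2660.39) ≈ 0.137.

0.137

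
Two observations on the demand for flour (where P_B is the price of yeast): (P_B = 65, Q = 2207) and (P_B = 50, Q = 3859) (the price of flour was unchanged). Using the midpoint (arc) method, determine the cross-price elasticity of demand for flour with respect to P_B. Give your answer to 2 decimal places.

-2.09

ΔQ_A = 3859 − 2207 = 1652; ΔP_B = 50 − 65 = -15.
Midpoints: Q̄_A = 3033.0, P̄_B = 57.50.
ε = (ΔQ_A/Q̄_A)/(ΔP_B/P̄_B) = (1652/3033.0)/(-15/57.50) ≈ -2.09.
ε < 0: flour and yeast are complements.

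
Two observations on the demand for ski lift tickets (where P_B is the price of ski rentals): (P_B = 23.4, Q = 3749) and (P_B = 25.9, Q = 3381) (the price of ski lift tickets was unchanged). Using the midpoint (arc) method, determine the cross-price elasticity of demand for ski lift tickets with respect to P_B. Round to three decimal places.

-1.018

ΔQ_A = 3381 − 3749 = -368; ΔP_B = 25.9 − 23.4 = 2.5.
Midpoints: Q̄_A = 3565.0, P̄_B = 24.65.
ε = (ΔQ_A/Q̄_A)/(ΔP_B/P̄_B) = (-368/3565.0)/(2.5/24.65) ≈ -1.018.
ε < 0: ski lift tickets and ski rentals are complements.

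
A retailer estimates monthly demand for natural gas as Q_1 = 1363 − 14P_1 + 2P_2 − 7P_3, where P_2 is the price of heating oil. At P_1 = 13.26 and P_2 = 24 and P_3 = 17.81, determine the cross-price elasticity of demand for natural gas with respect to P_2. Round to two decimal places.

At P_1 = 13.26 and P_2 = 24 and P_3 = 17.81: Q_1 = 1100.69.
∂Q_1/∂P_2 = 2.
ε = (∂Q_1/∂P_2)(P_2/Q_1) = 2 × (24/1100.69) ≈ 0.04.

0.04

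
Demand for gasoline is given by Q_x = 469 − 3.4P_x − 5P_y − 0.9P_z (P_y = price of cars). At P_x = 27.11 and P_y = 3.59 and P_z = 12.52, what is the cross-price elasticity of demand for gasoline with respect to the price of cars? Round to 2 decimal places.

-0.05

At P_x = 27.11 and P_y = 3.59 and P_z = 12.52: Q_x = 347.608.
∂Q_x/∂P_y = -5.
ε = (∂Q_x/∂P_y)(P_y/Q_x) = -5 × (3.59/347.608) ≈ -0.05.
Since ε < 0, gasoline and cars are complements.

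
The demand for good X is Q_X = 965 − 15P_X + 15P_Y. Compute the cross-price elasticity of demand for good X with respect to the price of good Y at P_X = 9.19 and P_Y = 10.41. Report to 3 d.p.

At P_X = 9.19 and P_Y = 10.41: Q_X = 983.3.
∂Q_X/∂P_Y = 15.
ε = (∂Q_X/∂P_Y)(P_Y/Q_X) = 15 × (10.41/983.3) ≈ 0.159.

0.159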